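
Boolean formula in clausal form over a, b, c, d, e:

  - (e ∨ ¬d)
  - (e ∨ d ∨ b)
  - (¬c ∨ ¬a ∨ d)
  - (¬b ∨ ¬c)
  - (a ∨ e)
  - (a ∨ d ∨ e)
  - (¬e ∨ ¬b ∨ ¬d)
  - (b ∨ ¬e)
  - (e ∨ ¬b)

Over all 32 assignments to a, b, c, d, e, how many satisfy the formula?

2

The models are:
  a=F b=T c=F d=F e=T
  a=T b=T c=F d=F e=T
Count: 2.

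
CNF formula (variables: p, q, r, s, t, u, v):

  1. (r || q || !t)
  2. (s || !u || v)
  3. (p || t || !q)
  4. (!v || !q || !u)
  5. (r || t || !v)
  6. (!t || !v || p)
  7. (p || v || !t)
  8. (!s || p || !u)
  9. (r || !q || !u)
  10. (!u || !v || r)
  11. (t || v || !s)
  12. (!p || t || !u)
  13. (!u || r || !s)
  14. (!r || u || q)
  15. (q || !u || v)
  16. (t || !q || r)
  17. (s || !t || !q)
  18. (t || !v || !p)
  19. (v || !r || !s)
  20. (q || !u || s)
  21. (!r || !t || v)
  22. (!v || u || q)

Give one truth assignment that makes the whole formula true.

p=True, q=True, r=False, s=True, t=True, u=False, v=False

Check each clause:
  1. (!t || r || q) — q is true.
  2. (v || !u || s) — !u is true.
  3. (p || t || !q) — p is true.
  4. (!v || !q || !u) — !v is true.
  5. (t || r || !v) — !v is true.
  6. (!t || !v || p) — p is true.
  7. (!t || p || v) — p is true.
  8. (p || !s || !u) — p is true.
  9. (r || !u || !q) — !u is true.
  10. (!u || !v || r) — !v is true.
  11. (v || !s || t) — t is true.
  12. (!u || t || !p) — !u is true.
  13. (!u || r || !s) — !u is true.
  14. (u || q || !r) — q is true.
  15. (q || !u || v) — !u is true.
  16. (!q || t || r) — t is true.
  17. (!t || s || !q) — s is true.
  18. (t || !v || !p) — !v is true.
  19. (v || !r || !s) — !r is true.
  20. (q || !u || s) — !u is true.
  21. (!r || !t || v) — !r is true.
  22. (q || !v || u) — !v is true.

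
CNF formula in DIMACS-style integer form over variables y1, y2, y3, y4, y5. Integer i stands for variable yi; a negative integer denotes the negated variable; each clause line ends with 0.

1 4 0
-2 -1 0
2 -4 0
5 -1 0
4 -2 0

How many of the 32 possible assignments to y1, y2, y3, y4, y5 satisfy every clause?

6

The models are:
  y1=F y2=T y3=F y4=T y5=F
  y1=F y2=T y3=F y4=T y5=T
  y1=F y2=T y3=T y4=T y5=F
  y1=F y2=T y3=T y4=T y5=T
  y1=T y2=F y3=F y4=F y5=T
  y1=T y2=F y3=T y4=F y5=T
That's 6 in total.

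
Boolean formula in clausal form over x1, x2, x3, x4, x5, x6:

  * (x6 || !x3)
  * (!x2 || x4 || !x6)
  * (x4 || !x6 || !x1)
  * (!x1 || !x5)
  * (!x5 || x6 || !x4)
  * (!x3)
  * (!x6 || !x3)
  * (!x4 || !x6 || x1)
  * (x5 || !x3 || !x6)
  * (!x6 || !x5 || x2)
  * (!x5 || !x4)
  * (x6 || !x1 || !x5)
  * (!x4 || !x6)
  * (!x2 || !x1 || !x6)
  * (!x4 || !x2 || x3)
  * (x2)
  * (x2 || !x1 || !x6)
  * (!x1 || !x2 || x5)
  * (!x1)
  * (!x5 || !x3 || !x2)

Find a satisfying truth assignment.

x1 = F, x2 = T, x3 = F, x4 = F, x5 = F, x6 = F

Check each clause:
  1. (!x3 || x6) — !x3 is true.
  2. (!x6 || x4 || !x2) — !x6 is true.
  3. (!x6 || x4 || !x1) — !x6 is true.
  4. (!x1 || !x5) — !x5 is true.
  5. (!x5 || !x4 || x6) — !x5 is true.
  6. (!x3) — !x3 is true.
  7. (!x6 || !x3) — !x6 is true.
  8. (!x6 || x1 || !x4) — !x6 is true.
  9. (x5 || !x3 || !x6) — !x3 is true.
  10. (!x6 || x2 || !x5) — !x6 is true.
  11. (!x4 || !x5) — !x5 is true.
  12. (!x5 || x6 || !x1) — !x5 is true.
  13. (!x6 || !x4) — !x6 is true.
  14. (!x2 || !x1 || !x6) — !x6 is true.
  15. (!x2 || !x4 || x3) — !x4 is true.
  16. (x2) — x2 is true.
  17. (x2 || !x6 || !x1) — x2 is true.
  18. (!x2 || !x1 || x5) — !x1 is true.
  19. (!x1) — !x1 is true.
  20. (!x2 || !x3 || !x5) — !x5 is true.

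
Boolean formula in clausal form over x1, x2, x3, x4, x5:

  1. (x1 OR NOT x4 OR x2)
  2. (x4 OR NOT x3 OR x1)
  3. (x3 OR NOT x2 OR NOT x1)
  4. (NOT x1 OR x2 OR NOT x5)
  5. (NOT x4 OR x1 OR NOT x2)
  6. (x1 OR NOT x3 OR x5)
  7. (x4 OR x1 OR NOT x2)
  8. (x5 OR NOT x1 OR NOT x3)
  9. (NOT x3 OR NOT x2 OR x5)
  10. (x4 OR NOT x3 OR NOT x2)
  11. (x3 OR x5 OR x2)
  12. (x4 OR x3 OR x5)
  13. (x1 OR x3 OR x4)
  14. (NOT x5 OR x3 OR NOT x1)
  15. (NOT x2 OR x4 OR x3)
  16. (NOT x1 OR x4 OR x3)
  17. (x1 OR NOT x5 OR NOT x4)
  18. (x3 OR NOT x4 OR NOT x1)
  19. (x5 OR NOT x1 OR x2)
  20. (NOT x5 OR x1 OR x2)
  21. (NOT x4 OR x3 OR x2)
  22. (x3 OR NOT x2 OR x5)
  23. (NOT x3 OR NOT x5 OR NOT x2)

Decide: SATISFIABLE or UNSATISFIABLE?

UNSATISFIABLE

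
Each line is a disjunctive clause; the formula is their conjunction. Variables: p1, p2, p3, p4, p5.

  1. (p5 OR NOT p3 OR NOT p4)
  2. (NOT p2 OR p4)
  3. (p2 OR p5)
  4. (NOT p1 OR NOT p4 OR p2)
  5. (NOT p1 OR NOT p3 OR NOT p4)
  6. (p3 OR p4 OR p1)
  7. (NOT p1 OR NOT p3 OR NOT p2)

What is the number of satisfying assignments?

Case analysis on p4 and p1:
  p4=1, p1=1: remaining (p2,p3,p5) ∈ {(1,0,0); (1,0,1)} — 2.
  p4=1, p1=0: 5 of the 8 assignments to (p2,p3,p5) work.
  p4=0, p1=1: remaining (p2,p3,p5) ∈ {(0,0,1); (0,1,1)} — 2.
  p4=0, p1=0: remaining (p2,p3,p5) ∈ {(0,1,1)} — 1.
Total: 2 + 5 + 2 + 1 = 10.

10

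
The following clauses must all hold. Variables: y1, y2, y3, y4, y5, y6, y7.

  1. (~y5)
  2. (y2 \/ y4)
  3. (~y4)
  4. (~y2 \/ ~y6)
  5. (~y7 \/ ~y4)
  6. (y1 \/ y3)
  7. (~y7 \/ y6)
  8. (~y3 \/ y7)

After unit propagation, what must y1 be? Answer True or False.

True

Unit clause (~y5) sets y5 = False.
(~y4) stands alone — y4 = False.
From (y2 \/ y4) and y4 = False: y2 = True.
From (~y2 \/ ~y6) and y2 = True: y6 = False.
From (~y7 \/ y6) and y6 = False: y7 = False.
(~y3 \/ y7): since y7 = False, the clause reduces to (~y3). y3 = False.
(y3 \/ y1) with y3 = False leaves only y1, so y1 = True.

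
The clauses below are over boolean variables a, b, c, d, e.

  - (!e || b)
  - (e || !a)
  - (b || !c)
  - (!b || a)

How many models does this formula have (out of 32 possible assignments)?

6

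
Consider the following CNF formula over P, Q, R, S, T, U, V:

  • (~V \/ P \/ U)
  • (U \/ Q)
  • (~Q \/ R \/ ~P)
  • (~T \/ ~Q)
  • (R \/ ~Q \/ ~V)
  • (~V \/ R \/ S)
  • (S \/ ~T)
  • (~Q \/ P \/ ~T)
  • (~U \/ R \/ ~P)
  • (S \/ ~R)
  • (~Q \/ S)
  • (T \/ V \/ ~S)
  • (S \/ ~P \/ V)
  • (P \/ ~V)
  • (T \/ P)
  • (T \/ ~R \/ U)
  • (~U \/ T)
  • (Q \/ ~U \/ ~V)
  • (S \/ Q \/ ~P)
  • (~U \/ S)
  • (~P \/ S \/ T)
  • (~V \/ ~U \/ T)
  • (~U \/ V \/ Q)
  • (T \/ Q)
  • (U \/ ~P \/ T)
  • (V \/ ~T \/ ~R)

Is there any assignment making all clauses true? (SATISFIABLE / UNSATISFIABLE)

UNSATISFIABLE

T = True:
  propagation gives Q=False, U=True, S=True, V=False; an empty clause results — contradiction.
T = False:
  propagation gives P=True, U=False; an empty clause results — contradiction.
Every branch closes, so no satisfying assignment exists.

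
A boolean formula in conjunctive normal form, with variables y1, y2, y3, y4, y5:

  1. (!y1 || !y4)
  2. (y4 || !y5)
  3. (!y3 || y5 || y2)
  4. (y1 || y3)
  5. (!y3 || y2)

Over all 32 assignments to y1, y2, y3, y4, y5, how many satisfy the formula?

6

The models are:
  y1=0 y2=1 y3=1 y4=0 y5=0
  y1=0 y2=1 y3=1 y4=1 y5=0
  y1=0 y2=1 y3=1 y4=1 y5=1
  y1=1 y2=0 y3=0 y4=0 y5=0
  y1=1 y2=1 y3=0 y4=0 y5=0
  y1=1 y2=1 y3=1 y4=0 y5=0
Count: 6.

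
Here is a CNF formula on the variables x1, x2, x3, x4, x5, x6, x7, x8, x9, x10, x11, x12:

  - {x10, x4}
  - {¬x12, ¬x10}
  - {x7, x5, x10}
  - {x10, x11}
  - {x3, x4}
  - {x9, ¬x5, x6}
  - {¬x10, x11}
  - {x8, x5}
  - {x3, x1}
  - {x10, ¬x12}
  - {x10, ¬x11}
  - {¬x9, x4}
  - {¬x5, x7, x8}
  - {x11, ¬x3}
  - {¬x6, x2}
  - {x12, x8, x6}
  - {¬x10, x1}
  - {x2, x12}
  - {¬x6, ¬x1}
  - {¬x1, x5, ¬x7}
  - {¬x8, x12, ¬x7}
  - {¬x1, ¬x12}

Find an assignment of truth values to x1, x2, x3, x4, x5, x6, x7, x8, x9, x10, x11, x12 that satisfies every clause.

x2 occurs only positively in the remaining clauses — set x2 = True.
Pure literal: x4 appears only positively; assign x4 = True.
Try x1 = True.
  then x6 is forced to False.
  then x12 is forced to False.
  then x8 is forced to True.
  then x7 is forced to False.
Try x3 = False.
For the remaining variables, x5 = True, x9 = True, x10 = True, x11 = True works.
Check each clause:
  1. {x4, x10} — x10 is true.
  2. {¬x12, ¬x10} — ¬x12 is true.
  3. {x10, x7, x5} — x10 is true.
  4. {x11, x10} — x10 is true.
  5. {x3, x4} — x4 is true.
  6. {¬x5, x6, x9} — x9 is true.
  7. {x11, ¬x10} — x11 is true.
  8. {x5, x8} — x8 is true.
  9. {x3, x1} — x1 is true.
  10. {¬x12, x10} — x10 is true.
  11. {¬x11, x10} — x10 is true.
  12. {¬x9, x4} — x4 is true.
  13. {x7, x8, ¬x5} — x8 is true.
  14. {¬x3, x11} — x11 is true.
  15. {¬x6, x2} — x2 is true.
  16. {x6, x8, x12} — x8 is true.
  17. {¬x10, x1} — x1 is true.
  18. {x2, x12} — x2 is true.
  19. {¬x6, ¬x1} — ¬x6 is true.
  20. {¬x7, x5, ¬x1} — ¬x7 is true.
  21. {x12, ¬x7, ¬x8} — ¬x7 is true.
  22. {¬x1, ¬x12} — ¬x12 is true.

x1 = T, x2 = T, x3 = F, x4 = T, x5 = T, x6 = F, x7 = F, x8 = T, x9 = T, x10 = T, x11 = T, x12 = F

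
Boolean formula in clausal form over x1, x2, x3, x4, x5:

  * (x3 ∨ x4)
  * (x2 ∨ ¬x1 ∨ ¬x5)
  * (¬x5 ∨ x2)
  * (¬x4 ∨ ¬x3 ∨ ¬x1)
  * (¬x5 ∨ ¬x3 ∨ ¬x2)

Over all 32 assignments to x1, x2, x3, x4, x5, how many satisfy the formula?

Split on x2, then x3.
  x2=T, x3=T: remaining (x1,x4,x5) ∈ {(F,F,F); (F,T,F); (T,F,F)} — 3.
  x2=T, x3=F: remaining (x1,x4,x5) ∈ {(F,T,F); (F,T,T); (T,T,F); (T,T,T)} — 4.
  x2=F, x3=T: remaining (x1,x4,x5) ∈ {(F,F,F); (F,T,F); (T,F,F)} — 3.
  x2=F, x3=F: remaining (x1,x4,x5) ∈ {(F,T,F); (T,T,F)} — 2.
Total: 3 + 4 + 3 + 2 = 12.

12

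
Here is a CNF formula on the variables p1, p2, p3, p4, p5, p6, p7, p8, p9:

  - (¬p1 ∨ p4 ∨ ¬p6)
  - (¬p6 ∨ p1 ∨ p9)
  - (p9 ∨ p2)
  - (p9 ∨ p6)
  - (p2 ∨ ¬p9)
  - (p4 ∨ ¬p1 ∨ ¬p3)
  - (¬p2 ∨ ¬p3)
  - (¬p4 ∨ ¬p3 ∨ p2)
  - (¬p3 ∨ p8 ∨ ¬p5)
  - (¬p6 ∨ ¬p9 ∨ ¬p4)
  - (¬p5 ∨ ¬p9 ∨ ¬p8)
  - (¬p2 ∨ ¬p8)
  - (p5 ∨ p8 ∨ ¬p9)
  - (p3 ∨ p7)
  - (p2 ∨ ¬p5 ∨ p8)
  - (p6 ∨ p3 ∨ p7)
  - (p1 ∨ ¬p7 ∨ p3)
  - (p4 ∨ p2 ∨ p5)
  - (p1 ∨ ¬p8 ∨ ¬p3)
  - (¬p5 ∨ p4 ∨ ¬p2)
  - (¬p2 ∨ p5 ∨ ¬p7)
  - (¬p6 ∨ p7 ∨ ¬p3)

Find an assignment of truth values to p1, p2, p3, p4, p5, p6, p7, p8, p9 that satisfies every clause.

p1=True, p2=True, p3=False, p4=True, p5=True, p6=True, p7=True, p8=False, p9=False

Check each clause:
  1. (¬p1 ∨ ¬p6 ∨ p4) — p4 is true.
  2. (p1 ∨ p9 ∨ ¬p6) — p1 is true.
  3. (p2 ∨ p9) — p2 is true.
  4. (p6 ∨ p9) — p6 is true.
  5. (¬p9 ∨ p2) — p2 is true.
  6. (¬p3 ∨ p4 ∨ ¬p1) — p4 is true.
  7. (¬p3 ∨ ¬p2) — ¬p3 is true.
  8. (¬p3 ∨ ¬p4 ∨ p2) — p2 is true.
  9. (¬p3 ∨ p8 ∨ ¬p5) — ¬p3 is true.
  10. (¬p4 ∨ ¬p9 ∨ ¬p6) — ¬p9 is true.
  11. (¬p5 ∨ ¬p8 ∨ ¬p9) — ¬p8 is true.
  12. (¬p8 ∨ ¬p2) — ¬p8 is true.
  13. (¬p9 ∨ p5 ∨ p8) — p5 is true.
  14. (p3 ∨ p7) — p7 is true.
  15. (p8 ∨ ¬p5 ∨ p2) — p2 is true.
  16. (p6 ∨ p7 ∨ p3) — p6 is true.
  17. (p3 ∨ ¬p7 ∨ p1) — p1 is true.
  18. (p5 ∨ p4 ∨ p2) — p2 is true.
  19. (¬p3 ∨ p1 ∨ ¬p8) — ¬p8 is true.
  20. (¬p2 ∨ ¬p5 ∨ p4) — p4 is true.
  21. (¬p7 ∨ p5 ∨ ¬p2) — p5 is true.
  22. (p7 ∨ ¬p3 ∨ ¬p6) — ¬p3 is true.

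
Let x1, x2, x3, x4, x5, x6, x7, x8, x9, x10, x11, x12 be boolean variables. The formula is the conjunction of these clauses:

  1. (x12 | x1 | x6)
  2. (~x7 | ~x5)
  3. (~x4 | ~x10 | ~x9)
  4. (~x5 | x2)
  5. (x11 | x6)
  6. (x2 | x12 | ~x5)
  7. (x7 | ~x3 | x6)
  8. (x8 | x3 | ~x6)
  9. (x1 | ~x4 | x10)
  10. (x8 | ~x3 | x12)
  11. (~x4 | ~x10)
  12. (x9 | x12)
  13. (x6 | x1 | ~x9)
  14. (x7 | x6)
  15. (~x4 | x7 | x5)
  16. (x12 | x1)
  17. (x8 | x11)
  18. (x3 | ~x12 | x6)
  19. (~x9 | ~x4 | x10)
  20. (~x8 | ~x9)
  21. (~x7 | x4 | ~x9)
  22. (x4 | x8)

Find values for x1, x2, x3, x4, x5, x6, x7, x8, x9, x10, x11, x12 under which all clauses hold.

x2 occurs only positively in the remaining clauses — set x2 = True.
Try x1 = False.
  then x12 is forced to True.
For the remaining variables, x3 = True, x4 = False, x5 = True, x6 = True, x7 = False, x8 = True, x9 = False, x10 = True, x11 = False works.

x1=F, x2=T, x3=T, x4=F, x5=T, x6=T, x7=F, x8=T, x9=F, x10=T, x11=F, x12=T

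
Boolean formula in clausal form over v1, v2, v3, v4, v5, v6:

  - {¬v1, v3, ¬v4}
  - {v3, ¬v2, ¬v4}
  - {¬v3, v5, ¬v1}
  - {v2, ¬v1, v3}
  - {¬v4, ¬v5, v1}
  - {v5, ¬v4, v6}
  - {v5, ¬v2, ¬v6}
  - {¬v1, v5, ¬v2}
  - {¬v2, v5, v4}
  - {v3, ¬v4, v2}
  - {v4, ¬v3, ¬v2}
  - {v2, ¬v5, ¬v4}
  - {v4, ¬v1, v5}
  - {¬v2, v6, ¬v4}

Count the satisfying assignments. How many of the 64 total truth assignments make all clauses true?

16

Split on v4, then v2.
  v4=1, v2=1: remaining (v1,v3,v5,v6) ∈ {(1,1,1,1)} — 1.
  v4=1, v2=0: remaining (v1,v3,v5,v6) ∈ {(0,1,0,1)} — 1.
  v4=0, v2=1: remaining (v1,v3,v5,v6) ∈ {(0,0,1,0); (0,0,1,1); (1,0,1,0); (1,0,1,1)} — 4.
  v4=0, v2=0: v6 free; 5 ways for (v1,v3,v5) × 2^1 = 10.
Total: 1 + 1 + 4 + 10 = 16.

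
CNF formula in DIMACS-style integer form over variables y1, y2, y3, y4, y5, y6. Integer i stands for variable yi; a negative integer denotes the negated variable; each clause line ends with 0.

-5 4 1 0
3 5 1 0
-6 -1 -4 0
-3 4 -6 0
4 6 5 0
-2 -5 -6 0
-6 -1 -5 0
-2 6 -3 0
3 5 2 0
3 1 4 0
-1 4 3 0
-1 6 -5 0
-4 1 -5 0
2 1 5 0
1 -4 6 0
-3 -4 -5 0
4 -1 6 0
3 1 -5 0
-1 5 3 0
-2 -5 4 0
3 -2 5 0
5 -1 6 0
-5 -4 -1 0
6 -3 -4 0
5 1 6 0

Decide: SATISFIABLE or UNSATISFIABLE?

SATISFIABLE

Branch on y1: take y1 = False.
Try y2 = True.
Try y3 = True.
  then y6 is forced to True.
  then y4 is forced to True.
  then y5 is forced to False.
Every clause has at least one true literal under this assignment.
So y1=False  y2=True  y3=True  y4=True  y5=False  y6=True is a satisfying assignment.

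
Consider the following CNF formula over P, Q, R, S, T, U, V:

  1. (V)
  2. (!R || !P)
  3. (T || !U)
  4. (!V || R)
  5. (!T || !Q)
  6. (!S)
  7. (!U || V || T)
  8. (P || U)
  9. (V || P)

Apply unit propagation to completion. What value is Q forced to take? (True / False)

(V) is a unit clause: V = True.
(!V || R) with V = True leaves only R, so R = True.
In (!R || !P), !R is now false; !P must hold, so P = False.
(!S) is a unit clause: S = False.
From (P || U) and P = False: U = True.
(T || !U): since U = True, the clause reduces to (T). T = True.
(!Q || !T): since T = True, the clause reduces to (!Q). Q = False.

False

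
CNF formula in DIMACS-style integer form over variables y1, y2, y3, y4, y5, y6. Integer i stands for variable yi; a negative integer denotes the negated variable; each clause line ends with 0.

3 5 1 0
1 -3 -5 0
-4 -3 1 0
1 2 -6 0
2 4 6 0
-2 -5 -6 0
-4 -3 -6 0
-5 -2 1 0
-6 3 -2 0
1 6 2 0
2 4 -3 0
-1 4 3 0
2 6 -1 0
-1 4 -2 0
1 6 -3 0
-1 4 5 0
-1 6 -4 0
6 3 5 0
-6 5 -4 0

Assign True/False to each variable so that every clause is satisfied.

y1 = 0  y2 = 1  y3 = 1  y4 = 0  y5 = 0  y6 = 1

Check each clause:
  1. (y5 | y1 | y3) — y3 is true.
  2. (~y3 | ~y5 | y1) — ~y5 is true.
  3. (~y4 | ~y3 | y1) — ~y4 is true.
  4. (y2 | y1 | ~y6) — y2 is true.
  5. (y6 | y2 | y4) — y2 is true.
  6. (~y5 | ~y6 | ~y2) — ~y5 is true.
  7. (~y4 | ~y6 | ~y3) — ~y4 is true.
  8. (~y5 | ~y2 | y1) — ~y5 is true.
  9. (~y2 | ~y6 | y3) — y3 is true.
  10. (y2 | y1 | y6) — y2 is true.
  11. (~y3 | y4 | y2) — y2 is true.
  12. (~y1 | y3 | y4) — y3 is true.
  13. (~y1 | y6 | y2) — y2 is true.
  14. (~y1 | y4 | ~y2) — ~y1 is true.
  15. (y1 | ~y3 | y6) — y6 is true.
  16. (~y1 | y4 | y5) — ~y1 is true.
  17. (~y1 | y6 | ~y4) — ~y4 is true.
  18. (y3 | y5 | y6) — y3 is true.
  19. (~y4 | ~y6 | y5) — ~y4 is true.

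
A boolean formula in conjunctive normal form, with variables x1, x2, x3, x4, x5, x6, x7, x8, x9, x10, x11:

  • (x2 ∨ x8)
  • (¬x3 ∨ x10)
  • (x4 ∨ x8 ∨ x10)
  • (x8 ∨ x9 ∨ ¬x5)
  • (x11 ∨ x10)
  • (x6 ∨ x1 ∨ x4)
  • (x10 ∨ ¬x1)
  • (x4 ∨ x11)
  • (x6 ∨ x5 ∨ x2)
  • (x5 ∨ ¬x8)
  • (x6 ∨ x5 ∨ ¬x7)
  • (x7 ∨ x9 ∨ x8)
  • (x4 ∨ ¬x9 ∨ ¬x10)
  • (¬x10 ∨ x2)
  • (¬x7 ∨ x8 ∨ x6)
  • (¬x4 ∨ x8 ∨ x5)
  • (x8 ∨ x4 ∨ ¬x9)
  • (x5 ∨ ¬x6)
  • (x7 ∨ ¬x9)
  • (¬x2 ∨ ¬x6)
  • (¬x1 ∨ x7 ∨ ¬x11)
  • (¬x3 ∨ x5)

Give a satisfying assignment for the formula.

x1=F, x2=F, x3=F, x4=T, x5=T, x6=T, x7=T, x8=T, x9=T, x10=F, x11=T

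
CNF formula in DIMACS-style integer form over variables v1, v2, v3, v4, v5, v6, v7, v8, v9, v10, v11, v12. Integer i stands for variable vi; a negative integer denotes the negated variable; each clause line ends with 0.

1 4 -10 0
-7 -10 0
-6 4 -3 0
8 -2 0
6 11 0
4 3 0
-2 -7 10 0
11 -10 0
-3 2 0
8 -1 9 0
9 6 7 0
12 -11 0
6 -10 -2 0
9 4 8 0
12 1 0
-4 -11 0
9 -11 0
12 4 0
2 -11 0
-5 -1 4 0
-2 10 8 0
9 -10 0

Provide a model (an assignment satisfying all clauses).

v5 occurs only negated in the remaining clauses — set v5 = False.
Pure literal: v8 appears only positively; assign v8 = True.
Try v1 = True.
For the remaining variables, v2 = False, v3 = False, v4 = True, v6 = True, v7 = False, v9 = False, v10 = False, v11 = False, v12 = False works.

v1=True  v2=False  v3=False  v4=True  v5=False  v6=True  v7=False  v8=True  v9=False  v10=False  v11=False  v12=False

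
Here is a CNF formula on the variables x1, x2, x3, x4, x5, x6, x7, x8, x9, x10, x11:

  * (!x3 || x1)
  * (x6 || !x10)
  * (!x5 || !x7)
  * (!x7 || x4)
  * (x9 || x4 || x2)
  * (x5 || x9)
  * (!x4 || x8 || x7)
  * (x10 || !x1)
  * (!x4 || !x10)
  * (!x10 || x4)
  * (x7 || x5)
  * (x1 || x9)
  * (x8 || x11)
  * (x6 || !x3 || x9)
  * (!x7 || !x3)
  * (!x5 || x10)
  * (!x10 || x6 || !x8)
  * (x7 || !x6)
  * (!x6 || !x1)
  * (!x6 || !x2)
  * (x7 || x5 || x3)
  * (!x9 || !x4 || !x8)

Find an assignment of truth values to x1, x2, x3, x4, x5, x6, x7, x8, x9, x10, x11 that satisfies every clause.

x1=F, x2=F, x3=F, x4=T, x5=F, x6=T, x7=T, x8=F, x9=T, x10=F, x11=T

Pure literal: x11 appears only positively; assign x11 = True.
Try x1 = False.
  then x3 is forced to False.
  then x9 is forced to True.
For the remaining variables, x2 = False, x4 = True, x5 = False, x6 = True, x7 = True, x8 = False, x10 = False works.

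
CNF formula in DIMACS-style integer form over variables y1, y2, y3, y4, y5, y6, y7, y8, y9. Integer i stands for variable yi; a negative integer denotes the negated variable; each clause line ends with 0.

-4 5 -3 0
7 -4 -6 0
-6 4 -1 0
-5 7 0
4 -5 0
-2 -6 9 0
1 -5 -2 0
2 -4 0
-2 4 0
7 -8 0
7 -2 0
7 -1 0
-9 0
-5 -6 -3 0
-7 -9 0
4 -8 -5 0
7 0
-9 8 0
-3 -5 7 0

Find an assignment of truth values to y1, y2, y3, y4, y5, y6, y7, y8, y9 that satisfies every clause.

y1 = False  y2 = False  y3 = True  y4 = False  y5 = False  y6 = True  y7 = True  y8 = True  y9 = False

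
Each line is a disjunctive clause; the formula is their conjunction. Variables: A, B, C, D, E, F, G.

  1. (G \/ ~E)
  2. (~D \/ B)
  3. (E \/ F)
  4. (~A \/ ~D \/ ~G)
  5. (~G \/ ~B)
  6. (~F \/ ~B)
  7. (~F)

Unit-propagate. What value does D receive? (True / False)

False

Unit clause (~F) sets F = False.
From (F \/ E) and F = False: E = True.
From (~E \/ G) and E = True: G = True.
From (~G \/ ~B) and G = True: B = False.
From (~D \/ B) and B = False: D = False.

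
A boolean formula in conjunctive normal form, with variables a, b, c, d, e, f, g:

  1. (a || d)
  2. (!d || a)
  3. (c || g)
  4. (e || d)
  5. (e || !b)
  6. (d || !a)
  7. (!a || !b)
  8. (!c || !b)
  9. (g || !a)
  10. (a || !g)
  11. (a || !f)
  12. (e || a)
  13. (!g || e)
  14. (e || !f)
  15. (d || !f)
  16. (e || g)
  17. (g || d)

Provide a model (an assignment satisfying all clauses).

b occurs only negated in the remaining clauses — set b = False.
e occurs only positively in the remaining clauses — set e = True.
Set a = True and propagate.
  then d is forced to True.
  then g is forced to True.
c, f are now unconstrained; take c = True, f = True.
Every clause has at least one true literal under this assignment.

a=1, b=0, c=1, d=1, e=1, f=1, g=1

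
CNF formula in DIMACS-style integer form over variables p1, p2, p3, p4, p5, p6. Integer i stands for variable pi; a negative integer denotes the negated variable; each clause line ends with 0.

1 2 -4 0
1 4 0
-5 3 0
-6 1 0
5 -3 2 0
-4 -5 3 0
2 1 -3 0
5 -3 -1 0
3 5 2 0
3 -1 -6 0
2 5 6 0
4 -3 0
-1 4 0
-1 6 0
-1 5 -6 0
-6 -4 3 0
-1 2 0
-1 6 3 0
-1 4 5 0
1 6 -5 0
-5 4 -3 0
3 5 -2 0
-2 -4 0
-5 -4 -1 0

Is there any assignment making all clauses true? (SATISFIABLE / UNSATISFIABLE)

p1 = True:
  propagation gives p4=True, p6=True, p3=True, p5=True; an empty clause results — contradiction.
p1 = False:
  propagation gives p4=True, p2=True; an empty clause results — contradiction.
Every branch closes, so no satisfying assignment exists.

UNSATISFIABLE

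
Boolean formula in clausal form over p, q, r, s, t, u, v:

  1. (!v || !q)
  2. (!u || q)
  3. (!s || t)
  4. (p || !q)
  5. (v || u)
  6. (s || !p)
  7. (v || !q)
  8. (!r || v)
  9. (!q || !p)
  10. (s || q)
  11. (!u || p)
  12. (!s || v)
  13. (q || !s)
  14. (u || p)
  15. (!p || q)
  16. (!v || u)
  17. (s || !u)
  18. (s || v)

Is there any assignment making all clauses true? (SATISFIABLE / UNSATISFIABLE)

UNSATISFIABLE

q = True:
  propagation gives v=False; an empty clause results — contradiction.
q = False:
  propagation gives u=False, v=True; an empty clause results — contradiction.
Every branch closes, so no satisfying assignment exists.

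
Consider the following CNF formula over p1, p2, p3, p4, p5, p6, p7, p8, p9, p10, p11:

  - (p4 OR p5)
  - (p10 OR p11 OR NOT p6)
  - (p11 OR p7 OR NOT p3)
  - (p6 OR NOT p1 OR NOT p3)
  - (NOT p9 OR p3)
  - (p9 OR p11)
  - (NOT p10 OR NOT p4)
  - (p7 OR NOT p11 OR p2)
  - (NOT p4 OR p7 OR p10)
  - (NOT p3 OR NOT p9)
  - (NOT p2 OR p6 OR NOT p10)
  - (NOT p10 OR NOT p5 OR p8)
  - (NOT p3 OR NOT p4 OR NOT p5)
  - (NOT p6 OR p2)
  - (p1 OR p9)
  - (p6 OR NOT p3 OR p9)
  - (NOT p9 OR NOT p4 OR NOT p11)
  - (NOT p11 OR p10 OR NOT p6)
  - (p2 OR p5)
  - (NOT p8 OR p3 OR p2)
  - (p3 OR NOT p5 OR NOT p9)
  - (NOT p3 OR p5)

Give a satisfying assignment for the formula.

p7 occurs only positively in the remaining clauses — set p7 = True.
Branch on p1: take p1 = True.
Branch on p2: take p2 = True.
Try p3 = False.
  then p9 is forced to False.
  then p11 is forced to True.
The remaining clauses are satisfied by p4 = True, p5 = False, p6 = False, p8 = False, p10 = False.
Check each clause:
  1. (p5 OR p4) — p4 is true.
  2. (p11 OR NOT p6 OR p10) — NOT p6 is true.
  3. (p11 OR NOT p3 OR p7) — p11 is true.
  4. (p6 OR NOT p3 OR NOT p1) — NOT p3 is true.
  5. (NOT p9 OR p3) — NOT p9 is true.
  6. (p9 OR p11) — p11 is true.
  7. (NOT p4 OR NOT p10) — NOT p10 is true.
  8. (p7 OR NOT p11 OR p2) — p2 is true.
  9. (p7 OR NOT p4 OR p10) — p7 is true.
  10. (NOT p3 OR NOT p9) — NOT p3 is true.
  11. (p6 OR NOT p2 OR NOT p10) — NOT p10 is true.
  12. (NOT p10 OR NOT p5 OR p8) — NOT p5 is true.
  13. (NOT p5 OR NOT p3 OR NOT p4) — NOT p5 is true.
  14. (NOT p6 OR p2) — p2 is true.
  15. (p9 OR p1) — p1 is true.
  16. (p9 OR NOT p3 OR p6) — NOT p3 is true.
  17. (NOT p9 OR NOT p4 OR NOT p11) — NOT p9 is true.
  18. (NOT p11 OR NOT p6 OR p10) — NOT p6 is true.
  19. (p5 OR p2) — p2 is true.
  20. (p2 OR NOT p8 OR p3) — NOT p8 is true.
  21. (NOT p9 OR p3 OR NOT p5) — NOT p5 is true.
  22. (NOT p3 OR p5) — NOT p3 is true.

p1=True, p2=True, p3=False, p4=True, p5=False, p6=False, p7=True, p8=False, p9=False, p10=False, p11=True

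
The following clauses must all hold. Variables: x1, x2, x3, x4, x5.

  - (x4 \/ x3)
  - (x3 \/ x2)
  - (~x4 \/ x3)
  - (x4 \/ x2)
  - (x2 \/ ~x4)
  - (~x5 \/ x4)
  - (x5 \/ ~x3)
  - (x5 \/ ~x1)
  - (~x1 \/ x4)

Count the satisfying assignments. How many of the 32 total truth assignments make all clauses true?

2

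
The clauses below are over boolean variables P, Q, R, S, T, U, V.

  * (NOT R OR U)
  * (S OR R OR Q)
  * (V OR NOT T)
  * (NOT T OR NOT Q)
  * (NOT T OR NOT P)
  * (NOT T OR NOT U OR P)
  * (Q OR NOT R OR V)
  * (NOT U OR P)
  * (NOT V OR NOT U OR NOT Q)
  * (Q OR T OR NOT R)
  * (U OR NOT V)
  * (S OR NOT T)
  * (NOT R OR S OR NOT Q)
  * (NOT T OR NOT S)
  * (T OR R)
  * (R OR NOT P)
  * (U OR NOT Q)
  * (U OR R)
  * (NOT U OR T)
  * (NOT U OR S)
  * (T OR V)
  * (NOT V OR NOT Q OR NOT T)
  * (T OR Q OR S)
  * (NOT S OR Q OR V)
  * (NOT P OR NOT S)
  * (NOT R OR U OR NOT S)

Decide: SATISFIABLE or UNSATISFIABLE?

T = True:
  propagation gives V=True, Q=False, P=False, U=False; an empty clause results — contradiction.
T = False:
  propagation gives R=True, U=True; an empty clause results — contradiction.
Every branch closes, so no satisfying assignment exists.

UNSATISFIABLE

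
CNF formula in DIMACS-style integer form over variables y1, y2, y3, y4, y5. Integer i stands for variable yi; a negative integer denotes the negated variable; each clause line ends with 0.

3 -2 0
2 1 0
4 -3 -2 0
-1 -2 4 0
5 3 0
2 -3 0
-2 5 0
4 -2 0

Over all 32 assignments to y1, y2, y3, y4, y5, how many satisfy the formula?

The models are:
  y1=0 y2=1 y3=1 y4=1 y5=1
  y1=1 y2=0 y3=0 y4=0 y5=1
  y1=1 y2=0 y3=0 y4=1 y5=1
  y1=1 y2=1 y3=1 y4=1 y5=1
That's 4 in total.

4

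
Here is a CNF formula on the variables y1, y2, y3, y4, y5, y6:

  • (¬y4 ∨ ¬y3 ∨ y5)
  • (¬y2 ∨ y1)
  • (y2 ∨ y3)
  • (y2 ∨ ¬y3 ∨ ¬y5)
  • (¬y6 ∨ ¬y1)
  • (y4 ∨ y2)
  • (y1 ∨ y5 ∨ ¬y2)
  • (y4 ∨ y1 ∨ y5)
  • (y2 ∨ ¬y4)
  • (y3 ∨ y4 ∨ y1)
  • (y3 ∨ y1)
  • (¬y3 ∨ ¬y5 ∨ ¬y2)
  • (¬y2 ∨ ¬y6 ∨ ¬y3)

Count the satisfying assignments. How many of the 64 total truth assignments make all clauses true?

5

The models are:
  y1=1 y2=1 y3=0 y4=0 y5=0 y6=0
  y1=1 y2=1 y3=0 y4=0 y5=1 y6=0
  y1=1 y2=1 y3=0 y4=1 y5=0 y6=0
  y1=1 y2=1 y3=0 y4=1 y5=1 y6=0
  y1=1 y2=1 y3=1 y4=0 y5=0 y6=0
That's 5 in total.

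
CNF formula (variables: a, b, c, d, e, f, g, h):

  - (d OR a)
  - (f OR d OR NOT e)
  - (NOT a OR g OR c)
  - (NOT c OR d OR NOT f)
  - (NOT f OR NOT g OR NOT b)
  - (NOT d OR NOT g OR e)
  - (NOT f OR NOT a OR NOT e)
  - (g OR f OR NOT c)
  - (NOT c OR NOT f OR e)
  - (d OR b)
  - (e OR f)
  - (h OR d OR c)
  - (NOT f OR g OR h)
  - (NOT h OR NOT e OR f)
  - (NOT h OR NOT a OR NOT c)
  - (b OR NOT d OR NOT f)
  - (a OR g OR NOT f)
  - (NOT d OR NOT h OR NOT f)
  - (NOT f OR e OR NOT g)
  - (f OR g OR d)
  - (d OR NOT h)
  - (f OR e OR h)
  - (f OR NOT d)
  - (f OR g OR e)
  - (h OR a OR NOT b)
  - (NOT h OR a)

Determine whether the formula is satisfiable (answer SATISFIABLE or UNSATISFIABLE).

UNSATISFIABLE

f = True:
  d = True:
    propagation gives b=True, g=False, h=True; an empty clause results — contradiction.
  d = False:
    propagation gives a=True, c=False, g=True, b=False; an empty clause results — contradiction.
f = False:
  propagation gives e=True, d=True; an empty clause results — contradiction.
Every branch closes, so no satisfying assignment exists.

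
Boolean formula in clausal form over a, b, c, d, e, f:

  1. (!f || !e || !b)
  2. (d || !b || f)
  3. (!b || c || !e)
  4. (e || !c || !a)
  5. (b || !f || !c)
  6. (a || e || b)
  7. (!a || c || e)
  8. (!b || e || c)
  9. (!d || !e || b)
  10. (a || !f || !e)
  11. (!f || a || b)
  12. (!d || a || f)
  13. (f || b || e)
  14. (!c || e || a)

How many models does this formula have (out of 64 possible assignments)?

6

The models are:
  a=F b=F c=F d=F e=T f=F
  a=F b=F c=T d=F e=T f=F
  a=T b=F c=F d=F e=T f=F
  a=T b=F c=F d=F e=T f=T
  a=T b=F c=T d=F e=T f=F
  a=T b=T c=T d=T e=T f=F
Count: 6.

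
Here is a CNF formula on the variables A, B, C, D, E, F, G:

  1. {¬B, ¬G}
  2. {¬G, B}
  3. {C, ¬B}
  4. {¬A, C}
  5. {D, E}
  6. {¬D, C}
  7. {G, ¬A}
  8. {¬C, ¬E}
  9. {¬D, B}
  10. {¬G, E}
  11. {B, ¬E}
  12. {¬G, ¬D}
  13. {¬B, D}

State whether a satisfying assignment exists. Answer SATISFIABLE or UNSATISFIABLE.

SATISFIABLE

A occurs only negated in the remaining clauses — set A = False.
Try B = True.
  then G is forced to False.
  then C is forced to True.
  then E is forced to False.
  then D is forced to True.
F is now unconstrained; take F = False.
So A=F  B=T  C=T  D=T  E=F  F=F  G=F is a satisfying assignment.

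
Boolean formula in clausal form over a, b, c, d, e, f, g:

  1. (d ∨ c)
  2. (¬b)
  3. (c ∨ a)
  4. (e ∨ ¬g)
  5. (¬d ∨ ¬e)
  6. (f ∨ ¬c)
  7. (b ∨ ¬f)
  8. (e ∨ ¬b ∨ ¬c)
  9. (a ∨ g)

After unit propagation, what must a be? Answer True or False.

True

(¬b) stands alone — b = False.
In (¬f ∨ b), b is now false; ¬f must hold, so f = False.
(f ∨ ¬c) with f = False leaves only ¬c, so c = False.
(c ∨ d): since c = False, the clause reduces to (d). d = True.
From (a ∨ c) and c = False: a = True.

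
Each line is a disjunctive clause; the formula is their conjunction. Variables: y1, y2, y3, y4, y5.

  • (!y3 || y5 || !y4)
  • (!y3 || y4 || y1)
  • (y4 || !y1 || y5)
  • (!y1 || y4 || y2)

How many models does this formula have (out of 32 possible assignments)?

18

Split on y4, then y1.
  y4=T, y1=T: y2 free; 3 ways for (y3,y5) × 2^1 = 6.
  y4=T, y1=F: y2 free; 3 ways for (y3,y5) × 2^1 = 6.
  y4=F, y1=T: remaining (y2,y3,y5) ∈ {(T,F,T); (T,T,T)} — 2.
  y4=F, y1=F: remaining (y2,y3,y5) ∈ {(F,F,F); (F,F,T); (T,F,F); (T,F,T)} — 4.
Total: 6 + 6 + 2 + 4 = 18.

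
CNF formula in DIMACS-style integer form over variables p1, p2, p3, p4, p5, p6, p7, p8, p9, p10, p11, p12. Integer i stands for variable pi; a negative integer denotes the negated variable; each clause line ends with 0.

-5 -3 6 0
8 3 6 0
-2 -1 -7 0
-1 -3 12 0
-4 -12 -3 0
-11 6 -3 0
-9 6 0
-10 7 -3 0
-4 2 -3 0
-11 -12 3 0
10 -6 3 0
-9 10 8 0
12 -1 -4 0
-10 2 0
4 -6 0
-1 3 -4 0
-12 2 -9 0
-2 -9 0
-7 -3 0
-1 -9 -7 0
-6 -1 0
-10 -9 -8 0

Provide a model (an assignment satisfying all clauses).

p1 occurs only negated in the remaining clauses — set p1 = False.
p5 occurs only negated in the remaining clauses — set p5 = False.
Branch on p2: take p2 = True.
  then p9 is forced to False.
Set p3 = False and propagate.
For the remaining variables, p4 = True, p6 = True, p7 = True, p8 = True, p10 = True, p11 = True, p12 = False works.
Every clause has at least one true literal under this assignment.

p1=F, p2=T, p3=F, p4=T, p5=F, p6=T, p7=T, p8=T, p9=F, p10=T, p11=T, p12=F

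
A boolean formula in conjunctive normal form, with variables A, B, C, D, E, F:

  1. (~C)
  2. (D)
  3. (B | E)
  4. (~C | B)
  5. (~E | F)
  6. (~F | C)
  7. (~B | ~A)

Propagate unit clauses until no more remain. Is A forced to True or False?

Unit clause (~C) sets C = False.
(D) stands alone — D = True.
In (C | ~F), C is now false; ~F must hold, so F = False.
(F | ~E): since F = False, the clause reduces to (~E). E = False.
In (B | E), E is now false; B must hold, so B = True.
(~B | ~A) with B = True leaves only ~A, so A = False.

False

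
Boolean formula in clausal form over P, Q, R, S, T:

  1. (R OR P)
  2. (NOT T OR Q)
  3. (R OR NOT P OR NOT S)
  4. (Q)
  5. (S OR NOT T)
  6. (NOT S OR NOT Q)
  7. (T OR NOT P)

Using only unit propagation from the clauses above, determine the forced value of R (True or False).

True

(Q) stands alone — Q = True.
(NOT Q OR NOT S): since Q = True, the clause reduces to (NOT S). S = False.
(S OR NOT T) with S = False leaves only NOT T, so T = False.
(T OR NOT P) with T = False leaves only NOT P, so P = False.
From (P OR R) and P = False: R = True.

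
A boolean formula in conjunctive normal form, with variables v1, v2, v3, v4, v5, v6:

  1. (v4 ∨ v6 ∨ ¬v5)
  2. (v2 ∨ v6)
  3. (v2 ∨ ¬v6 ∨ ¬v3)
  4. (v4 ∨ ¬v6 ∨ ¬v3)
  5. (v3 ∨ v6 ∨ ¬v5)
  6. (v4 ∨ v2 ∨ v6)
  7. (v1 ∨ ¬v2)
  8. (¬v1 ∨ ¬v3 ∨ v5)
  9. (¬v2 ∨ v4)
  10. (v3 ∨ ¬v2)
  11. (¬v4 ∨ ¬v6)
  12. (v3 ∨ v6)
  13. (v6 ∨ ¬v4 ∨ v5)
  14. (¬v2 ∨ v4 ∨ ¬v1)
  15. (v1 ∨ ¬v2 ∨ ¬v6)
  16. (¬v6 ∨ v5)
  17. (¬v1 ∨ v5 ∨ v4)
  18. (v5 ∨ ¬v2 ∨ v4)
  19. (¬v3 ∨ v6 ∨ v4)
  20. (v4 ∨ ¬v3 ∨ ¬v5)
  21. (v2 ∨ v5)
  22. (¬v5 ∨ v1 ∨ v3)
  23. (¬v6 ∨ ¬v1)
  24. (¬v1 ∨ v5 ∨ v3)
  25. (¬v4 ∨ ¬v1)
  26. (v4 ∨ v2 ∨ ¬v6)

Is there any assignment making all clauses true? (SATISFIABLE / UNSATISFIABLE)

UNSATISFIABLE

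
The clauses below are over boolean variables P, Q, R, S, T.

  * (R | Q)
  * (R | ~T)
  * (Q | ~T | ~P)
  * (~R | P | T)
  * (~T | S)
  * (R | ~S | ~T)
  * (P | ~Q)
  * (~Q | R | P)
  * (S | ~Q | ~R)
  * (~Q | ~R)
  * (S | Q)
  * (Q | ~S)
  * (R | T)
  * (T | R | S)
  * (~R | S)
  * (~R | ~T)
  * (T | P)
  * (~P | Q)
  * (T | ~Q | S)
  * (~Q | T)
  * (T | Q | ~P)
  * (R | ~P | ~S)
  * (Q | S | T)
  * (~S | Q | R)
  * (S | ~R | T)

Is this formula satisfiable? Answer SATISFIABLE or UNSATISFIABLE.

Q = True:
  propagation gives P=True, R=False, T=False; an empty clause results — contradiction.
Q = False:
  propagation gives R=True, S=True; an empty clause results — contradiction.
Every branch closes, so no satisfying assignment exists.

UNSATISFIABLE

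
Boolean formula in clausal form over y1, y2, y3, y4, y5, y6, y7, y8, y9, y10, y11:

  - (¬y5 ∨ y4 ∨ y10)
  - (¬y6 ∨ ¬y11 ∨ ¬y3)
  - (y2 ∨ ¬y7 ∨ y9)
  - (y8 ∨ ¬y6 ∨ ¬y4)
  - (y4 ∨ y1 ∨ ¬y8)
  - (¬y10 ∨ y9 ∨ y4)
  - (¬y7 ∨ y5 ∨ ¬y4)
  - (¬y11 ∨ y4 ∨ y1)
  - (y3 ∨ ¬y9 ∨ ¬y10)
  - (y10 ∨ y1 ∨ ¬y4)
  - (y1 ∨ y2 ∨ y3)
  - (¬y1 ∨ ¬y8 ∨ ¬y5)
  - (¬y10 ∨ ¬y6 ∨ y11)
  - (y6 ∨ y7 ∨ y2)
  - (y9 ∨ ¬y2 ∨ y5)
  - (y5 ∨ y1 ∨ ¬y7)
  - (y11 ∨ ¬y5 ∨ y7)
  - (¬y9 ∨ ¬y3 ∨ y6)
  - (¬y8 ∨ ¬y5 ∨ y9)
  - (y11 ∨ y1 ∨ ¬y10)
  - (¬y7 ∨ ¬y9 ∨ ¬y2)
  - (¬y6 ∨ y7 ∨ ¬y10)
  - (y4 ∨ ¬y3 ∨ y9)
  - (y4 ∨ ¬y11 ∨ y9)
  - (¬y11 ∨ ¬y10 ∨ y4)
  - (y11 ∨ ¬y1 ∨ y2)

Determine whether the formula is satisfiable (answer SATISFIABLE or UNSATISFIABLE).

SATISFIABLE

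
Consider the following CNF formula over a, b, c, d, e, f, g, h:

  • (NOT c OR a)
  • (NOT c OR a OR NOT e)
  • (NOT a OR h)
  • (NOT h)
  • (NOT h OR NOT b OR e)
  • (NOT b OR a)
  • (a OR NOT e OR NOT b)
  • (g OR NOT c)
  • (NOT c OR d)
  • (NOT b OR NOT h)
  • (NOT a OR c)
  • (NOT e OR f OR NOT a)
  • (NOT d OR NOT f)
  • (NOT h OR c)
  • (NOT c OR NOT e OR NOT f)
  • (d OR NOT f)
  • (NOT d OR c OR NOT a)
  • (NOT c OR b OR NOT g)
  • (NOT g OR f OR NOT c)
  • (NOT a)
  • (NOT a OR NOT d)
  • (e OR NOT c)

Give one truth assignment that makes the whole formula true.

a=F, b=F, c=F, d=T, e=T, f=F, g=T, h=F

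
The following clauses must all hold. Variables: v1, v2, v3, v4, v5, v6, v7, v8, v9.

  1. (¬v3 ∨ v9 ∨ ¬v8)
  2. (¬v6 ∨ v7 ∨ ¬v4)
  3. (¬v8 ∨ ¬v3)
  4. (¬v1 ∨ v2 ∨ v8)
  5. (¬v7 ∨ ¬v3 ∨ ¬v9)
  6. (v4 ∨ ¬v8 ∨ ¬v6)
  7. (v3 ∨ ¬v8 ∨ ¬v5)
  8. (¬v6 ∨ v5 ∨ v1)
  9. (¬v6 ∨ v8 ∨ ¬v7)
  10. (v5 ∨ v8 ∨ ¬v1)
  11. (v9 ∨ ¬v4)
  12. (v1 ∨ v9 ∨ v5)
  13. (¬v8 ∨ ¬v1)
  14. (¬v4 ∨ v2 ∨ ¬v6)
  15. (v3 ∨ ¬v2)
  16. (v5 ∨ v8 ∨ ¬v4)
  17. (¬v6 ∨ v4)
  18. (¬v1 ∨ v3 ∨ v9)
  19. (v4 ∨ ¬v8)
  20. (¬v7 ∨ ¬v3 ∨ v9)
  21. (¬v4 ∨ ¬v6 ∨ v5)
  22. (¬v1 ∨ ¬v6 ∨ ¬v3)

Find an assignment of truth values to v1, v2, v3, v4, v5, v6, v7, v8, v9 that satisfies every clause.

v1 = 0, v2 = 1, v3 = 1, v4 = 1, v5 = 1, v6 = 0, v7 = 0, v8 = 0, v9 = 1

v6 occurs only negated in the remaining clauses — set v6 = False.
Try v1 = False.
Set v2 = True and propagate.
  then v3 is forced to True.
  then v8 is forced to False.
The remaining clauses are satisfied by v4 = True, v5 = True, v7 = False, v9 = True.
Every clause has at least one true literal under this assignment.
Check each clause:
  1. (v9 ∨ ¬v3 ∨ ¬v8) — ¬v8 is true.
  2. (¬v4 ∨ ¬v6 ∨ v7) — ¬v6 is true.
  3. (¬v8 ∨ ¬v3) — ¬v8 is true.
  4. (v8 ∨ ¬v1 ∨ v2) — v2 is true.
  5. (¬v9 ∨ ¬v3 ∨ ¬v7) — ¬v7 is true.
  6. (v4 ∨ ¬v6 ∨ ¬v8) — ¬v8 is true.
  7. (v3 ∨ ¬v5 ∨ ¬v8) — ¬v8 is true.
  8. (v1 ∨ ¬v6 ∨ v5) — ¬v6 is true.
  9. (¬v6 ∨ v8 ∨ ¬v7) — ¬v7 is true.
  10. (¬v1 ∨ v5 ∨ v8) — v5 is true.
  11. (v9 ∨ ¬v4) — v9 is true.
  12. (v1 ∨ v9 ∨ v5) — v9 is true.
  13. (¬v8 ∨ ¬v1) — ¬v8 is true.
  14. (¬v4 ∨ v2 ∨ ¬v6) — v2 is true.
  15. (¬v2 ∨ v3) — v3 is true.
  16. (v8 ∨ ¬v4 ∨ v5) — v5 is true.
  17. (v4 ∨ ¬v6) — ¬v6 is true.
  18. (v9 ∨ v3 ∨ ¬v1) — v9 is true.
  19. (v4 ∨ ¬v8) — ¬v8 is true.
  20. (¬v3 ∨ v9 ∨ ¬v7) — v9 is true.
  21. (¬v4 ∨ v5 ∨ ¬v6) — ¬v6 is true.
  22. (¬v3 ∨ ¬v6 ∨ ¬v1) — ¬v6 is true.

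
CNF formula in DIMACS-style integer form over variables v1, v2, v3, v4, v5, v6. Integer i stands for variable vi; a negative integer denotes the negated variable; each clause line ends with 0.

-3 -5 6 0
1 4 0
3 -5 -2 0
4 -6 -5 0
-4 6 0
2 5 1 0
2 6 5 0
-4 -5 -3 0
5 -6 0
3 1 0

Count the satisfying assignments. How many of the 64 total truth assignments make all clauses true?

4

The models are:
  v1=T v2=F v3=F v4=F v5=T v6=F
  v1=T v2=F v3=F v4=T v5=T v6=T
  v1=T v2=T v3=F v4=F v5=F v6=F
  v1=T v2=T v3=T v4=F v5=F v6=F
Count: 4.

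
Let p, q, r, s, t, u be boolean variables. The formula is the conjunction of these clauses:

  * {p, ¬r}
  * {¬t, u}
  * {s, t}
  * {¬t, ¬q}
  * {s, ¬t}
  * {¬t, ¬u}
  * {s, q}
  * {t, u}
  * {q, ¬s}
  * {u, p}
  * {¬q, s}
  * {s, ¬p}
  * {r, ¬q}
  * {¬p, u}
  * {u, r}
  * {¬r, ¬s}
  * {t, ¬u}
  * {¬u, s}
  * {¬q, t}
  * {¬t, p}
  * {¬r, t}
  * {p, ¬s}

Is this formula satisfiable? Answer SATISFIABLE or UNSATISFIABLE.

t = True:
  propagation gives u=True; an empty clause results — contradiction.
t = False:
  propagation gives s=True, u=True; an empty clause results — contradiction.
Every branch closes, so no satisfying assignment exists.

UNSATISFIABLE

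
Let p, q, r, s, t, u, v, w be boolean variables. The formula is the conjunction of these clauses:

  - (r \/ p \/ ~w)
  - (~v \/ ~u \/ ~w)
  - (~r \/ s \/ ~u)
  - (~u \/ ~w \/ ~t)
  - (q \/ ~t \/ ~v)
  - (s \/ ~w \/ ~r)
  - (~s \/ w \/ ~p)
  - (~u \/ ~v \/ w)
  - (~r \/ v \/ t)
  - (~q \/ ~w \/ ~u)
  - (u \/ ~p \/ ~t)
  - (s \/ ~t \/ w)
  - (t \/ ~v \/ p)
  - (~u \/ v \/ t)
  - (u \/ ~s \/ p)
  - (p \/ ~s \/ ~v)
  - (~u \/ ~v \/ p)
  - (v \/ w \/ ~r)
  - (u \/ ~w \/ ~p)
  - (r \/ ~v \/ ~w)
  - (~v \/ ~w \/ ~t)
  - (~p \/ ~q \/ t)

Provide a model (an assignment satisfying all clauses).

Try p = False.
Try q = True.
For the remaining variables, r = False, s = True, t = True, u = True, v = False, w = False works.

p = False, q = True, r = False, s = True, t = True, u = True, v = False, w = False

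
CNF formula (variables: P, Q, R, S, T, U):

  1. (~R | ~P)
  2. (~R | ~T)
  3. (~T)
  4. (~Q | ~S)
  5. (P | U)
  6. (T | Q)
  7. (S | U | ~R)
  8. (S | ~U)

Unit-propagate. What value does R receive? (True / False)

(~T) is a unit clause: T = False.
(T | Q) with T = False leaves only Q, so Q = True.
(~S | ~Q) with Q = True leaves only ~S, so S = False.
In (~U | S), S is now false; ~U must hold, so U = False.
(P | U): since U = False, the clause reduces to (P). P = True.
(~P | ~R) with P = True leaves only ~R, so R = False.

False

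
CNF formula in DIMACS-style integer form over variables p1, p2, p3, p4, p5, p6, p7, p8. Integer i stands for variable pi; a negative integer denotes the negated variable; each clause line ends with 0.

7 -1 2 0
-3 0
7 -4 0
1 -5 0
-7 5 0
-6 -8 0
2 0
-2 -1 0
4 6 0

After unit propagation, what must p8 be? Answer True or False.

False

Unit clause (¬p3) sets p3 = False.
(p2) stands alone — p2 = True.
(¬p2 ∨ ¬p1) with p2 = True leaves only ¬p1, so p1 = False.
(p1 ∨ ¬p5) with p1 = False leaves only ¬p5, so p5 = False.
(¬p7 ∨ p5): since p5 = False, the clause reduces to (¬p7). p7 = False.
(p7 ∨ ¬p4) with p7 = False leaves only ¬p4, so p4 = False.
(p6 ∨ p4): since p4 = False, the clause reduces to (p6). p6 = True.
From (¬p8 ∨ ¬p6) and p6 = True: p8 = False.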